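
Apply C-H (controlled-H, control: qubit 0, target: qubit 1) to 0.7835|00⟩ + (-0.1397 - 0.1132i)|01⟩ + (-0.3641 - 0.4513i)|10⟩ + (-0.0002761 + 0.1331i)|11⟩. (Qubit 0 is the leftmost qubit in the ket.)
0.7835|00⟩ + (-0.1397 - 0.1132i)|01⟩ + (-0.2577 - 0.225i)|10⟩ + (-0.2573 - 0.4132i)|11⟩

C-H leaves the control-|0⟩ kets |00⟩, |01⟩ unchanged and applies H to qubit 1 on the control-|1⟩ pair (|10⟩, |11⟩).
H = [[1/√2, 1/√2], [1/√2, -1/√2]].
With a = amp(|10⟩) = (-0.3641 - 0.4513i) and b = amp(|11⟩) = (-0.0002761 + 0.1331i):
new amp(|10⟩) = (1/√2)·a + (1/√2)·b = (-0.2577 - 0.225i)
new amp(|11⟩) = (1/√2)·a + (-1/√2)·b = (-0.2573 - 0.4132i)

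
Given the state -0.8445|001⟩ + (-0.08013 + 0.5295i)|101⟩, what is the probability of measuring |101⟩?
0.2868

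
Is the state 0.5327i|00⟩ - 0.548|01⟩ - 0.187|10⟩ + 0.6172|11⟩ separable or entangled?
Entangled

Writing the state as a|00⟩ + b|01⟩ + c|10⟩ + d|11⟩, it is a product state iff ad − bc = 0.
Here (a, b, c, d) = (0.5327i, -0.548, -0.187, 0.6172): ad − bc = (0.5327i)(0.6172) − (-0.548)(-0.187) = (-0.1025 + 0.3288i) ≠ 0, so the state is entangled.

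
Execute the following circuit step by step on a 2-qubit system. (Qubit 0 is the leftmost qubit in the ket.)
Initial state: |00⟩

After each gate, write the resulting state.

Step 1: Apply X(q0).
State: |10⟩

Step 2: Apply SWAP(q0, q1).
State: |01⟩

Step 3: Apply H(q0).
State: 1/√2|01⟩ + 1/√2|11⟩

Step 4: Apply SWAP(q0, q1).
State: 1/√2|10⟩ + 1/√2|11⟩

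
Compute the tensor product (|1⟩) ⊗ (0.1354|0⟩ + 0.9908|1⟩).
0.1354|10⟩ + 0.9908|11⟩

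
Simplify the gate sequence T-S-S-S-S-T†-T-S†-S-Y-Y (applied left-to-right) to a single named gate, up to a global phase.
T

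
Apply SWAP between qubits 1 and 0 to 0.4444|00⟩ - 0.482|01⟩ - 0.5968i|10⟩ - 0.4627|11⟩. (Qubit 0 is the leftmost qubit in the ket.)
0.4444|00⟩ - 0.5968i|01⟩ - 0.482|10⟩ - 0.4627|11⟩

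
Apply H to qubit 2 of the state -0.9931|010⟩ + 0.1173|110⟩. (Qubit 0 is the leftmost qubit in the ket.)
-0.7022|010⟩ - 0.7022|011⟩ + 0.08294|110⟩ + 0.08294|111⟩

H on qubit 2 mixes each pair of kets that differ only in qubit 2: amplitudes (a, b) of (|…0…⟩, |…1…⟩) become ((a + b)/√2, (a − b)/√2). Kets absent from the input have amplitude 0.
(|010⟩, |011⟩): (a, b) = (-0.9931, 0) → (-0.7022, -0.7022)
(|110⟩, |111⟩): (a, b) = (0.1173, 0) → (0.08294, 0.08294)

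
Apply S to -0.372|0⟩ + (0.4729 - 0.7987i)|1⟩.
-0.372|0⟩ + (0.7987 + 0.4729i)|1⟩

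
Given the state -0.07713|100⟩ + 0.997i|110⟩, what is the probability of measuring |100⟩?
0.005949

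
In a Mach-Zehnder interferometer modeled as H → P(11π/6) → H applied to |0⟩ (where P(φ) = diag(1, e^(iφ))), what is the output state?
(0.933 - 0.25i)|0⟩ + (0.06699 + 0.25i)|1⟩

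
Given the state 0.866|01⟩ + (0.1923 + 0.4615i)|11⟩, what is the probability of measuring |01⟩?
0.75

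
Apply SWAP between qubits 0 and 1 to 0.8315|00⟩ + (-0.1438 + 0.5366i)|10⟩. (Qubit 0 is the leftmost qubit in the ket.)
0.8315|00⟩ + (-0.1438 + 0.5366i)|01⟩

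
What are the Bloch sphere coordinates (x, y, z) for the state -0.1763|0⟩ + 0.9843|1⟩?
(-0.3471, 0, -0.9378)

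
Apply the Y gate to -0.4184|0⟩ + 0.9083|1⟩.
-0.9083i|0⟩ - 0.4184i|1⟩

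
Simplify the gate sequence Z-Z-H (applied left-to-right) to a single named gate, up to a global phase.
H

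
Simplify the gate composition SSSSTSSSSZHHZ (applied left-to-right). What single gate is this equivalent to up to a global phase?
T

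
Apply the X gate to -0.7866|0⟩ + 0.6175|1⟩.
0.6175|0⟩ - 0.7866|1⟩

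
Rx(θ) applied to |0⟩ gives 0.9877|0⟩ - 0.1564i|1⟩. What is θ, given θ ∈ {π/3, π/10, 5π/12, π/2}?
π/10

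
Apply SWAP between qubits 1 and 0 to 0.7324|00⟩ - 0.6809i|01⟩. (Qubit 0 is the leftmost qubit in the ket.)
0.7324|00⟩ - 0.6809i|10⟩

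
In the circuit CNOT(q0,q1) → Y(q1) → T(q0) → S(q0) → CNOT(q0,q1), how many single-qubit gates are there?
3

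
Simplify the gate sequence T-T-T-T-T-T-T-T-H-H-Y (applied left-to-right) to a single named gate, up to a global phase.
Y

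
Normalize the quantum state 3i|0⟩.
i|0⟩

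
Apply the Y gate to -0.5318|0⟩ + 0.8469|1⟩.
-0.8469i|0⟩ - 0.5318i|1⟩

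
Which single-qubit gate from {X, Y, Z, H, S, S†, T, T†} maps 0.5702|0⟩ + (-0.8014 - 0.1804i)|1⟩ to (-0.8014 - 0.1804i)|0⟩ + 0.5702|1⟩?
X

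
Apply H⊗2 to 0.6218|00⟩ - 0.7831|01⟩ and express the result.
-0.08065|00⟩ + 0.7025|01⟩ - 0.08065|10⟩ + 0.7025|11⟩

H⊗2 gives amp(|y⟩) = (1/2) Σ_x (−1)^(x·y) amp(|x⟩), where x·y is the number of positions in which both x and y have a 1.
|00⟩: (0.6218 - 0.7831)/2 = -0.08065
|01⟩: (0.6218 + 0.7831)/2 = 0.7025
|10⟩: (0.6218 - 0.7831)/2 = -0.08065
|11⟩: (0.6218 + 0.7831)/2 = 0.7025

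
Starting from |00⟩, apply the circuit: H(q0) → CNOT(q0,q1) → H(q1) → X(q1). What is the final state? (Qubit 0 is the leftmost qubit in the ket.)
1/2|00⟩ + 1/2|01⟩ - 1/2|10⟩ + 1/2|11⟩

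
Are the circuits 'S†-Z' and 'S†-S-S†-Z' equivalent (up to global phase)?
Yes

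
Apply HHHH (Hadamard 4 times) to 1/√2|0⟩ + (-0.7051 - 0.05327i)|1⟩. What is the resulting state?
1/√2|0⟩ + (-0.7051 - 0.05327i)|1⟩

H² = I, so an even number of Hadamards cancels: H^4 = I and the state is unchanged.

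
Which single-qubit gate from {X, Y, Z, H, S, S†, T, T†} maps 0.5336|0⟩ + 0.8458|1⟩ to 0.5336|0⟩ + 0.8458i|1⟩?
S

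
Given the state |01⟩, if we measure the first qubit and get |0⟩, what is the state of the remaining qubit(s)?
|1⟩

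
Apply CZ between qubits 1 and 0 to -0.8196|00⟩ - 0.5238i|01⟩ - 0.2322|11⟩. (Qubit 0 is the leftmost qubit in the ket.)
-0.8196|00⟩ - 0.5238i|01⟩ + 0.2322|11⟩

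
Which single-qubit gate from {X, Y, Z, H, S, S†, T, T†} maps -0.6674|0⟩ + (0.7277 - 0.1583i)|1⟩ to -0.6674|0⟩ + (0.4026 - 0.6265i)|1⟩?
T†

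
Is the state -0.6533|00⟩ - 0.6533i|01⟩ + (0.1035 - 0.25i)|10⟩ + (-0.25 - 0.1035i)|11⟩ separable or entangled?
Entangled

Writing the state as a|00⟩ + b|01⟩ + c|10⟩ + d|11⟩, it is a product state iff ad − bc = 0.
Here (a, b, c, d) = (-0.6533, -0.6533i, (0.1035 - 0.25i), (-0.25 - 0.1035i)): ad − bc = (-0.6533)(-0.25 - 0.1035i) − (-0.6533i)(0.1035 - 0.25i) = (0.3267 + 0.1352i) ≠ 0, so the state is entangled.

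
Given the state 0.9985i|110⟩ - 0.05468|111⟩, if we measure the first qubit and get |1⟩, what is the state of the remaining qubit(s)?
0.9985i|10⟩ - 0.05468|11⟩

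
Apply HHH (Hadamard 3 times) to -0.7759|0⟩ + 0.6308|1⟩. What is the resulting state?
-0.1026|0⟩ - 0.9947|1⟩

H² = I, so H^3 = H: a single Hadamard. With (a, b) = (-0.7759, 0.6308), H gives ((a + b)/√2, (a − b)/√2) = (-0.1026, -0.9947).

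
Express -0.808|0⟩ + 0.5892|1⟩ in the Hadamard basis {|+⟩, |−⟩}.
-0.1547|+⟩ - 0.988|−⟩

With |ψ⟩ = α|0⟩ + β|1⟩, the Hadamard-basis coefficients are ⟨+|ψ⟩ = (α + β)/√2 and ⟨−|ψ⟩ = (α − β)/√2.
Here α = -0.808, β = 0.5892: (α + β)/√2 = -0.1547, (α − β)/√2 = -0.988.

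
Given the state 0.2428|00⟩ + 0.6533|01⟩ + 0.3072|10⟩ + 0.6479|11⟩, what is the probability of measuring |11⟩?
0.4198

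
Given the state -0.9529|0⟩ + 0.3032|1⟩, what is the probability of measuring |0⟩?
0.908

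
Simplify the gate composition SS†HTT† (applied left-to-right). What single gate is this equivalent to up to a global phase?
H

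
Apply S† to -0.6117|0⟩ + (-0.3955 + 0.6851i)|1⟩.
-0.6117|0⟩ + (0.6851 + 0.3955i)|1⟩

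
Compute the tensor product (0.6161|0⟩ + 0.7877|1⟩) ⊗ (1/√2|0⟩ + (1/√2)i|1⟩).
0.4356|00⟩ + 0.4356i|01⟩ + 0.557|10⟩ + 0.557i|11⟩

amp(|b₁b₂…⟩) = product of the factor amplitudes for bits b₁, b₂, …; only kets whose every factor amplitude is nonzero survive.
|00⟩: (0.6161)(1/√2) = 0.4356
|01⟩: (0.6161)((1/√2)i) = 0.4356i
|10⟩: (0.7877)(1/√2) = 0.557
|11⟩: (0.7877)((1/√2)i) = 0.557i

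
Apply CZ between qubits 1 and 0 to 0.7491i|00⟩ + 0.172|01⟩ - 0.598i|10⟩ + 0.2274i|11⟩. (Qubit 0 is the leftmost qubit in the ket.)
0.7491i|00⟩ + 0.172|01⟩ - 0.598i|10⟩ - 0.2274i|11⟩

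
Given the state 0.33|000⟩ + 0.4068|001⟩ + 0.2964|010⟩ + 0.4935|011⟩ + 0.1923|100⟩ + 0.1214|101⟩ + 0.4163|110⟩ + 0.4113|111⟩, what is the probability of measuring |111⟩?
0.1692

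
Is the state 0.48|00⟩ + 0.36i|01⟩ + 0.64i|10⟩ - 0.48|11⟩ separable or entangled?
Separable

Writing the state as a|00⟩ + b|01⟩ + c|10⟩ + d|11⟩, it is a product state iff ad − bc = 0.
Here (a, b, c, d) = (0.48, 0.36i, 0.64i, -0.48): ad − bc = (0.48)(-0.48) − (0.36i)(0.64i) = 0, so the state is separable.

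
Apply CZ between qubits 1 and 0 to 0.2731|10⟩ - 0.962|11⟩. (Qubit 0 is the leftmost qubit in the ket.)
0.2731|10⟩ + 0.962|11⟩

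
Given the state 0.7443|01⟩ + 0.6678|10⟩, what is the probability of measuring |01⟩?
0.554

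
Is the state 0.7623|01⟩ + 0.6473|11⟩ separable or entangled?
Separable

Writing the state as a|00⟩ + b|01⟩ + c|10⟩ + d|11⟩, it is a product state iff ad − bc = 0.
Here (a, b, c, d) = (0, 0.7623, 0, 0.6473): ad − bc = (0)(0.6473) − (0.7623)(0) = 0, so the state is separable.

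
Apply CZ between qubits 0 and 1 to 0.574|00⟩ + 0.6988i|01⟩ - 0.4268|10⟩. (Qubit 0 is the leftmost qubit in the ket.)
0.574|00⟩ + 0.6988i|01⟩ - 0.4268|10⟩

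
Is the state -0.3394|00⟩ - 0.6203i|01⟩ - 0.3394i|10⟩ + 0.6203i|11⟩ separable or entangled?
Entangled

Writing the state as a|00⟩ + b|01⟩ + c|10⟩ + d|11⟩, it is a product state iff ad − bc = 0.
Here (a, b, c, d) = (-0.3394, -0.6203i, -0.3394i, 0.6203i): ad − bc = (-0.3394)(0.6203i) − (-0.6203i)(-0.3394i) = (0.2105 - 0.2105i) ≠ 0, so the state is entangled.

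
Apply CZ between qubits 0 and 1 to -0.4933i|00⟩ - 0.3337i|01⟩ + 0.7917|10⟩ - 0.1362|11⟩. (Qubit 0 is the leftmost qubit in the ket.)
-0.4933i|00⟩ - 0.3337i|01⟩ + 0.7917|10⟩ + 0.1362|11⟩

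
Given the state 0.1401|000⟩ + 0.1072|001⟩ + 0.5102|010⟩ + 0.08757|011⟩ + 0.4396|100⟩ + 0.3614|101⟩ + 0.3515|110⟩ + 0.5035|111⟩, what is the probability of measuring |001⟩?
0.01149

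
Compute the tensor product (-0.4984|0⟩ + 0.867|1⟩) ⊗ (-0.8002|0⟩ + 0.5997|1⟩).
0.3988|00⟩ - 0.2989|01⟩ - 0.6938|10⟩ + 0.5199|11⟩

amp(|b₁b₂…⟩) = product of the factor amplitudes for bits b₁, b₂, …; only kets whose every factor amplitude is nonzero survive.
|00⟩: (-0.4984)(-0.8002) = 0.3988
|01⟩: (-0.4984)(0.5997) = -0.2989
|10⟩: (0.867)(-0.8002) = -0.6938
|11⟩: (0.867)(0.5997) = 0.5199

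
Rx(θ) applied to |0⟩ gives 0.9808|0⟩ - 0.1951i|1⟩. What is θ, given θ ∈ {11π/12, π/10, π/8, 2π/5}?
π/8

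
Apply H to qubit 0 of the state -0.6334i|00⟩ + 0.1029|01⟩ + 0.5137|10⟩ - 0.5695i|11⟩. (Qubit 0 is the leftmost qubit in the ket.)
(0.3632 - 0.4479i)|00⟩ + (0.07276 - 0.4027i)|01⟩ + (-0.3632 - 0.4479i)|10⟩ + (0.07276 + 0.4027i)|11⟩

H on qubit 0 mixes each pair of kets that differ only in qubit 0: amplitudes (a, b) of (|…0…⟩, |…1…⟩) become ((a + b)/√2, (a − b)/√2). Kets absent from the input have amplitude 0.
(|00⟩, |10⟩): (a, b) = (-0.6334i, 0.5137) → ((0.3632 - 0.4479i), (-0.3632 - 0.4479i))
(|01⟩, |11⟩): (a, b) = (0.1029, -0.5695i) → ((0.07276 - 0.4027i), (0.07276 + 0.4027i))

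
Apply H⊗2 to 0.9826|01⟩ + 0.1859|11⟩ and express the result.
0.5843|00⟩ - 0.5843|01⟩ + 0.3984|10⟩ - 0.3984|11⟩

H⊗2 gives amp(|y⟩) = (1/2) Σ_x (−1)^(x·y) amp(|x⟩), where x·y is the number of positions in which both x and y have a 1.
|00⟩: (0.9826 + 0.1859)/2 = 0.5843
|01⟩: (-0.9826 - 0.1859)/2 = -0.5843
|10⟩: (0.9826 - 0.1859)/2 = 0.3984
|11⟩: (-0.9826 + 0.1859)/2 = -0.3984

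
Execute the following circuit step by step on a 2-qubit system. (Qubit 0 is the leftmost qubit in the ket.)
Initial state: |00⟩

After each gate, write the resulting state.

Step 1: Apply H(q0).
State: 1/√2|00⟩ + 1/√2|10⟩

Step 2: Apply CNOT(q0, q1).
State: 1/√2|00⟩ + 1/√2|11⟩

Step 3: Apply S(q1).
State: 1/√2|00⟩ + (1/√2)i|11⟩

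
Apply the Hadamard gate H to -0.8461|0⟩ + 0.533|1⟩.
-0.2214|0⟩ - 0.9752|1⟩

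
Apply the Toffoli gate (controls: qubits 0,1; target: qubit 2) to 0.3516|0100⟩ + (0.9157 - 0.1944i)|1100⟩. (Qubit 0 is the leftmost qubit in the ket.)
0.3516|0100⟩ + (0.9157 - 0.1944i)|1110⟩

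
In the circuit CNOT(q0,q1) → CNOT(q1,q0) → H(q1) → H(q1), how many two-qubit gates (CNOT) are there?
2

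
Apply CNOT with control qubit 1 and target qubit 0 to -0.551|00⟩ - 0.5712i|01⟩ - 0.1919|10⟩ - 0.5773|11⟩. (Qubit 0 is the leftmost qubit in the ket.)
-0.551|00⟩ - 0.5773|01⟩ - 0.1919|10⟩ - 0.5712i|11⟩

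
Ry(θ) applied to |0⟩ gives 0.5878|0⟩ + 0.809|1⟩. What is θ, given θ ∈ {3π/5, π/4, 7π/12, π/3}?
3π/5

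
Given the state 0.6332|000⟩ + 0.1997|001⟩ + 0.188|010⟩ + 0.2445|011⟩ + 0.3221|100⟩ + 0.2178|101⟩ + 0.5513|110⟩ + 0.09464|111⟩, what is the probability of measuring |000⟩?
0.4009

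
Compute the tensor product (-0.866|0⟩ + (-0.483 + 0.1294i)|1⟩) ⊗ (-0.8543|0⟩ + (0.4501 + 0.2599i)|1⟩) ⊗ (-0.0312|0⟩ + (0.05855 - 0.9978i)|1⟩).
-0.02308|000⟩ + (0.04332 - 0.7382i)|001⟩ + (0.01216 + 0.007022i)|010⟩ + (-0.2474 + 0.3758i)|011⟩ + (-0.01287 + 0.003449i)|100⟩ + (-0.08614 - 0.4182i)|101⟩ + (0.007832 + 0.002099i)|110⟩ + (-0.08184 + 0.2465i)|111⟩

amp(|b₁b₂…⟩) = product of the factor amplitudes for bits b₁, b₂, …; only kets whose every factor amplitude is nonzero survive.
|000⟩: (-0.866)(-0.8543)(-0.0312) = -0.02308
|001⟩: (-0.866)(-0.8543)(0.05855 - 0.9978i) = (0.04332 - 0.7382i)
|010⟩: (-0.866)(0.4501 + 0.2599i)(-0.0312) = (0.01216 + 0.007022i)
|011⟩: (-0.866)(0.4501 + 0.2599i)(0.05855 - 0.9978i) = (-0.2474 + 0.3758i)
|100⟩: (-0.483 + 0.1294i)(-0.8543)(-0.0312) = (-0.01287 + 0.003449i)
|101⟩: (-0.483 + 0.1294i)(-0.8543)(0.05855 - 0.9978i) = (-0.08614 - 0.4182i)
|110⟩: (-0.483 + 0.1294i)(0.4501 + 0.2599i)(-0.0312) = (0.007832 + 0.002099i)
|111⟩: (-0.483 + 0.1294i)(0.4501 + 0.2599i)(0.05855 - 0.9978i) = (-0.08184 + 0.2465i)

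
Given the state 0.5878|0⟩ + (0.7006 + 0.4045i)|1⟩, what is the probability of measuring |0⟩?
0.3455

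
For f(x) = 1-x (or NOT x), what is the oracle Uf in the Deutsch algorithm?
CNOT followed by I ⊗ X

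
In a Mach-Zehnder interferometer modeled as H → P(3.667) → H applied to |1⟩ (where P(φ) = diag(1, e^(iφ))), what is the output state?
(0.9326 + 0.2508i)|0⟩ + (0.06744 - 0.2508i)|1⟩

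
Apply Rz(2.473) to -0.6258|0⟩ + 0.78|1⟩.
(-0.2053 + 0.5912i)|0⟩ + (0.2559 + 0.7368i)|1⟩

Rz(2.473) = [[e^(−iθ/2), 0], [0, e^(iθ/2)]] with e^(±iθ/2) = cos(θ/2) ± i·sin(θ/2); θ = 2.473, cos(θ/2) ≈ 0.328105, sin(θ/2) ≈ 0.944641.
With a = amp(|0⟩) = -0.6258 and b = amp(|1⟩) = 0.78:
new amp(|0⟩) = (0.328105 - 0.944641i)·a = (-0.2053 + 0.5912i)
new amp(|1⟩) = (0.328105 + 0.944641i)·b = (0.2559 + 0.7368i)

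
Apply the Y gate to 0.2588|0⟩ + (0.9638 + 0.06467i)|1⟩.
(0.06467 - 0.9638i)|0⟩ + 0.2588i|1⟩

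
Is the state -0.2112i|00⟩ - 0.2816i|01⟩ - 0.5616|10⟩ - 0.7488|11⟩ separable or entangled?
Separable

Writing the state as a|00⟩ + b|01⟩ + c|10⟩ + d|11⟩, it is a product state iff ad − bc = 0.
Here (a, b, c, d) = (-0.2112i, -0.2816i, -0.5616, -0.7488): ad − bc = (-0.2112i)(-0.7488) − (-0.2816i)(-0.5616) = 0, so the state is separable.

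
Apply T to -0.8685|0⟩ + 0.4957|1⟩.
-0.8685|0⟩ + (0.3505 + 0.3505i)|1⟩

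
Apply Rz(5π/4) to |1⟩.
(-0.3827 + 0.9239i)|1⟩

Rz(5π/4) = [[e^(−iθ/2), 0], [0, e^(iθ/2)]] with e^(±iθ/2) = cos(θ/2) ± i·sin(θ/2); θ = 5π/4, cos(θ/2) ≈ -0.382683, sin(θ/2) ≈ 0.92388.
With a = amp(|0⟩) = 0 and b = amp(|1⟩) = 1:
new amp(|0⟩) = (-0.382683 - 0.92388i)·a = 0
new amp(|1⟩) = (-0.382683 + 0.92388i)·b = (-0.3827 + 0.9239i)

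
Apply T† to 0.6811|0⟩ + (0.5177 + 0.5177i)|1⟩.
0.6811|0⟩ + 0.7321|1⟩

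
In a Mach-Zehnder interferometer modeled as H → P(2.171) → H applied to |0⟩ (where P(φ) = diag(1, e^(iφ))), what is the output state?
(0.2176 + 0.4126i)|0⟩ + (0.7824 - 0.4126i)|1⟩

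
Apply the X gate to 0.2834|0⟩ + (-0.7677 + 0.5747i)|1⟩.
(-0.7677 + 0.5747i)|0⟩ + 0.2834|1⟩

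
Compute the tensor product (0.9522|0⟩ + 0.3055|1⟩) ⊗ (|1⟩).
0.9522|01⟩ + 0.3055|11⟩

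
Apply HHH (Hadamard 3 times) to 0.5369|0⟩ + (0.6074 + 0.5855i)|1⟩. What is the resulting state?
(0.8091 + 0.414i)|0⟩ + (-0.04985 - 0.414i)|1⟩

H² = I, so H^3 = H: a single Hadamard. With (a, b) = (0.5369, (0.6074 + 0.5855i)), H gives ((a + b)/√2, (a − b)/√2) = ((0.8091 + 0.414i), (-0.04985 - 0.414i)).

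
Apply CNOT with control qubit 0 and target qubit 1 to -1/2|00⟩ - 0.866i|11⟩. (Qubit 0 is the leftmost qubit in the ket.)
-1/2|00⟩ - 0.866i|10⟩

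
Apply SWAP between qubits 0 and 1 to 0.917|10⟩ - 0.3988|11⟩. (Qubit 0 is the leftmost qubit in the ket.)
0.917|01⟩ - 0.3988|11⟩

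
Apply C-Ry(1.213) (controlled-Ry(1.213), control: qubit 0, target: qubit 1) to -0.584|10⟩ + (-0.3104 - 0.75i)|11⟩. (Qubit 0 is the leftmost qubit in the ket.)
(-0.3029 + 0.4275i)|10⟩ + (-0.5879 - 0.6162i)|11⟩

C-Ry(1.213) leaves the control-|0⟩ kets |00⟩, |01⟩ unchanged and applies Ry(1.213) to qubit 1 on the control-|1⟩ pair (|10⟩, |11⟩).
Ry(1.213) = [[cos(θ/2), −sin(θ/2)], [sin(θ/2), cos(θ/2)]]; θ = 1.213, cos(θ/2) ≈ 0.821648, sin(θ/2) ≈ 0.569995.
With a = amp(|10⟩) = -0.584 and b = amp(|11⟩) = (-0.3104 - 0.75i):
new amp(|10⟩) = (0.821648)·a + (-0.569995)·b = (-0.3029 + 0.4275i)
new amp(|11⟩) = (0.569995)·a + (0.821648)·b = (-0.5879 - 0.6162i)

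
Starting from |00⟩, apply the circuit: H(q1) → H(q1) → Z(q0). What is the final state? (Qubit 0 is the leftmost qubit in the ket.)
|00⟩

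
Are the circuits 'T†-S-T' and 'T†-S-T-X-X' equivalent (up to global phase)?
Yes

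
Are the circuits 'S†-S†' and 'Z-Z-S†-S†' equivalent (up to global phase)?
Yes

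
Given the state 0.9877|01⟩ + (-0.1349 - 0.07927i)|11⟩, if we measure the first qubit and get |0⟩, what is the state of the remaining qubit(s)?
|1⟩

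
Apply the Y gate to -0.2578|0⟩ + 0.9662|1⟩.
-0.9662i|0⟩ - 0.2578i|1⟩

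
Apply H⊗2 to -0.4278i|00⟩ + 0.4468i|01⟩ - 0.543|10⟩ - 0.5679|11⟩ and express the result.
(-0.5555 + 0.0095i)|00⟩ + (0.01245 - 0.4373i)|01⟩ + (0.5555 + 0.0095i)|10⟩ + (-0.01245 - 0.4373i)|11⟩

H⊗2 gives amp(|y⟩) = (1/2) Σ_x (−1)^(x·y) amp(|x⟩), where x·y is the number of positions in which both x and y have a 1.
|00⟩: (-0.4278i + 0.4468i - 0.543 - 0.5679)/2 = (-0.5555 + 0.0095i)
|01⟩: (-0.4278i - 0.4468i - 0.543 + 0.5679)/2 = (0.01245 - 0.4373i)
|10⟩: (-0.4278i + 0.4468i + 0.543 + 0.5679)/2 = (0.5555 + 0.0095i)
|11⟩: (-0.4278i - 0.4468i + 0.543 - 0.5679)/2 = (-0.01245 - 0.4373i)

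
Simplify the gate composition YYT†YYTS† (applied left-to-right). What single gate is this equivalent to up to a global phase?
S†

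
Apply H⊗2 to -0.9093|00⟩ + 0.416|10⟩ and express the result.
-0.2467|00⟩ - 0.2467|01⟩ - 0.6627|10⟩ - 0.6627|11⟩

H⊗2 gives amp(|y⟩) = (1/2) Σ_x (−1)^(x·y) amp(|x⟩), where x·y is the number of positions in which both x and y have a 1.
|00⟩: (-0.9093 + 0.416)/2 = -0.2467
|01⟩: (-0.9093 + 0.416)/2 = -0.2467
|10⟩: (-0.9093 - 0.416)/2 = -0.6627
|11⟩: (-0.9093 - 0.416)/2 = -0.6627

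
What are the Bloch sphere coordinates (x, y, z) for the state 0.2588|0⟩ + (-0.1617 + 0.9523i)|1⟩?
(-0.0837, 0.4929, -0.866)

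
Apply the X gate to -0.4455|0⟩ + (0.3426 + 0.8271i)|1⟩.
(0.3426 + 0.8271i)|0⟩ - 0.4455|1⟩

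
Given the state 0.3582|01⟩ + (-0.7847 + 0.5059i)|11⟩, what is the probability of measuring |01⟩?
0.1283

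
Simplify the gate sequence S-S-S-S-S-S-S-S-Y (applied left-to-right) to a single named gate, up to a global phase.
Y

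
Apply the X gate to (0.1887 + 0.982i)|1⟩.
(0.1887 + 0.982i)|0⟩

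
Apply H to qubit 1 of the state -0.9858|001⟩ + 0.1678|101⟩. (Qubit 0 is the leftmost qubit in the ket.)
-0.6971|001⟩ - 0.6971|011⟩ + 0.1187|101⟩ + 0.1187|111⟩

H on qubit 1 mixes each pair of kets that differ only in qubit 1: amplitudes (a, b) of (|…0…⟩, |…1…⟩) become ((a + b)/√2, (a − b)/√2). Kets absent from the input have amplitude 0.
(|001⟩, |011⟩): (a, b) = (-0.9858, 0) → (-0.6971, -0.6971)
(|101⟩, |111⟩): (a, b) = (0.1678, 0) → (0.1187, 0.1187)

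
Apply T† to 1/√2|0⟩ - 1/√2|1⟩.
1/√2|0⟩ + (-1/2 + (1/2)i)|1⟩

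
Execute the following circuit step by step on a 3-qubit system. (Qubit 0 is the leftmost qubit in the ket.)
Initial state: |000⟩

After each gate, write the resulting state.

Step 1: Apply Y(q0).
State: i|100⟩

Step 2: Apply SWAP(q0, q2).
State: i|001⟩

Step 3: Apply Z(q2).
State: -i|001⟩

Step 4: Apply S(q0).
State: -i|001⟩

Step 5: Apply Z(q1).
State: -i|001⟩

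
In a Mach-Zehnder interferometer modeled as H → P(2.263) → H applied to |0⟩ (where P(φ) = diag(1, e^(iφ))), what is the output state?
(0.1809 + 0.3849i)|0⟩ + (0.8191 - 0.3849i)|1⟩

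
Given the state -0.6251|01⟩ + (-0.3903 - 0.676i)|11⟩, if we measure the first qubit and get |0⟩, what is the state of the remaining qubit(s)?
-|1⟩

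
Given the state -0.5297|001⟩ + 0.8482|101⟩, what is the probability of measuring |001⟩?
0.2806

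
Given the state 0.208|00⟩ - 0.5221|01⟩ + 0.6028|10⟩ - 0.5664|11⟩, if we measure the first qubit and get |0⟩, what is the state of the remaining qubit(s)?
0.3701|0⟩ - 0.929|1⟩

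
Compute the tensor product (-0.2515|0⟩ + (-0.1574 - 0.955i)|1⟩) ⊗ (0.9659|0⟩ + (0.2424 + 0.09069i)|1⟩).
-0.2429|00⟩ + (-0.06096 - 0.02281i)|01⟩ + (-0.152 - 0.9224i)|10⟩ + (0.04846 - 0.2458i)|11⟩

amp(|b₁b₂…⟩) = product of the factor amplitudes for bits b₁, b₂, …; only kets whose every factor amplitude is nonzero survive.
|00⟩: (-0.2515)(0.9659) = -0.2429
|01⟩: (-0.2515)(0.2424 + 0.09069i) = (-0.06096 - 0.02281i)
|10⟩: (-0.1574 - 0.955i)(0.9659) = (-0.152 - 0.9224i)
|11⟩: (-0.1574 - 0.955i)(0.2424 + 0.09069i) = (0.04846 - 0.2458i)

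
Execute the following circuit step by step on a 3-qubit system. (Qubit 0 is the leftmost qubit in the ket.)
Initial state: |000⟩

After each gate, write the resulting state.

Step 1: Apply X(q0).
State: |100⟩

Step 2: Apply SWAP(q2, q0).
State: |001⟩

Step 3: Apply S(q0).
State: |001⟩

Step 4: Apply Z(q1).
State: |001⟩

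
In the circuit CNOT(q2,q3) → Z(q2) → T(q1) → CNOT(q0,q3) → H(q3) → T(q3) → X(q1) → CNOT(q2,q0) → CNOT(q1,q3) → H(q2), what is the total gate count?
10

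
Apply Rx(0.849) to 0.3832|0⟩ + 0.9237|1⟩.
(0.3492 - 0.3804i)|0⟩ + (0.8417 - 0.1578i)|1⟩

Rx(0.849) = [[cos(θ/2), −i·sin(θ/2)], [−i·sin(θ/2), cos(θ/2)]]; θ = 0.849, cos(θ/2) ≈ 0.911245, sin(θ/2) ≈ 0.411865.
With a = amp(|0⟩) = 0.3832 and b = amp(|1⟩) = 0.9237:
new amp(|0⟩) = (0.911245)·a + (-0.411865i)·b = (0.3492 - 0.3804i)
new amp(|1⟩) = (-0.411865i)·a + (0.911245)·b = (0.8417 - 0.1578i)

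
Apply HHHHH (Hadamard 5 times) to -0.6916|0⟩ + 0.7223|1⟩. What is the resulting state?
0.02171|0⟩ - 0.9998|1⟩

H² = I, so H^5 = H: a single Hadamard. With (a, b) = (-0.6916, 0.7223), H gives ((a + b)/√2, (a − b)/√2) = (0.02171, -0.9998).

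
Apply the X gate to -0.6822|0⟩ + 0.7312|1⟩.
0.7312|0⟩ - 0.6822|1⟩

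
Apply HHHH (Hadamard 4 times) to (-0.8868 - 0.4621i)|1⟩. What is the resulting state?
(-0.8868 - 0.4621i)|1⟩

H² = I, so an even number of Hadamards cancels: H^4 = I and the state is unchanged.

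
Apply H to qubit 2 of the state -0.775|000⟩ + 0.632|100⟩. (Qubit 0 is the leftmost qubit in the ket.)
-0.548|000⟩ - 0.548|001⟩ + 0.4469|100⟩ + 0.4469|101⟩

H on qubit 2 mixes each pair of kets that differ only in qubit 2: amplitudes (a, b) of (|…0…⟩, |…1…⟩) become ((a + b)/√2, (a − b)/√2). Kets absent from the input have amplitude 0.
(|000⟩, |001⟩): (a, b) = (-0.775, 0) → (-0.548, -0.548)
(|100⟩, |101⟩): (a, b) = (0.632, 0) → (0.4469, 0.4469)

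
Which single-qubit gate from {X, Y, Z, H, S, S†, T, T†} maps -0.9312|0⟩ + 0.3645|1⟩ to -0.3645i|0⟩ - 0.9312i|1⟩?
Y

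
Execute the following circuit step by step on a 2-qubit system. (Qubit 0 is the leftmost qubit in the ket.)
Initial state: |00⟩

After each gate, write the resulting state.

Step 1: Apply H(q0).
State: 1/√2|00⟩ + 1/√2|10⟩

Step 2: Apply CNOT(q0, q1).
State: 1/√2|00⟩ + 1/√2|11⟩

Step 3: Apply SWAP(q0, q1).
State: 1/√2|00⟩ + 1/√2|11⟩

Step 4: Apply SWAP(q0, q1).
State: 1/√2|00⟩ + 1/√2|11⟩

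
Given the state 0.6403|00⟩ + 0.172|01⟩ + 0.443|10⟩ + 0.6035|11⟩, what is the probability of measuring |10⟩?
0.1962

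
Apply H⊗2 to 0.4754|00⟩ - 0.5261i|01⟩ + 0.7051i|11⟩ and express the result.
(0.2377 + 0.0895i)|00⟩ + (0.2377 - 0.0895i)|01⟩ + (0.2377 - 0.6156i)|10⟩ + (0.2377 + 0.6156i)|11⟩

H⊗2 gives amp(|y⟩) = (1/2) Σ_x (−1)^(x·y) amp(|x⟩), where x·y is the number of positions in which both x and y have a 1.
|00⟩: (0.4754 - 0.5261i + 0.7051i)/2 = (0.2377 + 0.0895i)
|01⟩: (0.4754 + 0.5261i - 0.7051i)/2 = (0.2377 - 0.0895i)
|10⟩: (0.4754 - 0.5261i - 0.7051i)/2 = (0.2377 - 0.6156i)
|11⟩: (0.4754 + 0.5261i + 0.7051i)/2 = (0.2377 + 0.6156i)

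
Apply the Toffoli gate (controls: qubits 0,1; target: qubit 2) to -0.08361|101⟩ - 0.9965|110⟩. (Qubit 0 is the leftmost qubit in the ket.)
-0.08361|101⟩ - 0.9965|111⟩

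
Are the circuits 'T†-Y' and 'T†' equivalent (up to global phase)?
No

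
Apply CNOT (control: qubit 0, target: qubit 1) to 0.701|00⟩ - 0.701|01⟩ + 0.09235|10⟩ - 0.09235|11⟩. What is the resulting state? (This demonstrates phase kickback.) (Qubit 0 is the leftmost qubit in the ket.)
0.701|00⟩ - 0.701|01⟩ - 0.09235|10⟩ + 0.09235|11⟩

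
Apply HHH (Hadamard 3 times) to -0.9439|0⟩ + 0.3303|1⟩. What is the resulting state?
-0.4339|0⟩ - 0.901|1⟩

H² = I, so H^3 = H: a single Hadamard. With (a, b) = (-0.9439, 0.3303), H gives ((a + b)/√2, (a − b)/√2) = (-0.4339, -0.901).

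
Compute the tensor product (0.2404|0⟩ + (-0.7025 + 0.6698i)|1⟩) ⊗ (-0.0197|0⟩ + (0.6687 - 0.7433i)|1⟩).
-0.004736|00⟩ + (0.1608 - 0.1787i)|01⟩ + (0.01384 - 0.0132i)|10⟩ + (0.0281 + 0.9701i)|11⟩

amp(|b₁b₂…⟩) = product of the factor amplitudes for bits b₁, b₂, …; only kets whose every factor amplitude is nonzero survive.
|00⟩: (0.2404)(-0.0197) = -0.004736
|01⟩: (0.2404)(0.6687 - 0.7433i) = (0.1608 - 0.1787i)
|10⟩: (-0.7025 + 0.6698i)(-0.0197) = (0.01384 - 0.0132i)
|11⟩: (-0.7025 + 0.6698i)(0.6687 - 0.7433i) = (0.0281 + 0.9701i)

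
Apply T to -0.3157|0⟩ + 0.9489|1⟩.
-0.3157|0⟩ + (0.671 + 0.671i)|1⟩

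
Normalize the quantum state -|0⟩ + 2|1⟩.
-1/√5|0⟩ + 0.8944|1⟩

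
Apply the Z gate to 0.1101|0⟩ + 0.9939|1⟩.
0.1101|0⟩ - 0.9939|1⟩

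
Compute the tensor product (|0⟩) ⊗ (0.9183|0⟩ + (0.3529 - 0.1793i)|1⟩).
0.9183|00⟩ + (0.3529 - 0.1793i)|01⟩

amp(|b₁b₂…⟩) = product of the factor amplitudes for bits b₁, b₂, …; only kets whose every factor amplitude is nonzero survive.
|00⟩: (1)(0.9183) = 0.9183
|01⟩: (1)(0.3529 - 0.1793i) = (0.3529 - 0.1793i)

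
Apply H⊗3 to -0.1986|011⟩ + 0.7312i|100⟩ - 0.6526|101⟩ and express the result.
(-0.3009 + 0.2585i)|000⟩ + (0.3009 + 0.2585i)|001⟩ + (-0.1605 + 0.2585i)|010⟩ + (0.1605 + 0.2585i)|011⟩ + (0.1605 - 0.2585i)|100⟩ + (-0.1605 - 0.2585i)|101⟩ + (0.3009 - 0.2585i)|110⟩ + (-0.3009 - 0.2585i)|111⟩

H⊗3 gives amp(|y⟩) = (1/2√2) Σ_x (−1)^(x·y) amp(|x⟩), where x·y is the number of positions in which both x and y have a 1.
|000⟩: (-0.1986 + 0.7312i - 0.6526)/(2√2) = (-0.3009 + 0.2585i)
|001⟩: (0.1986 + 0.7312i + 0.6526)/(2√2) = (0.3009 + 0.2585i)
|010⟩: (0.1986 + 0.7312i - 0.6526)/(2√2) = (-0.1605 + 0.2585i)
|011⟩: (-0.1986 + 0.7312i + 0.6526)/(2√2) = (0.1605 + 0.2585i)
|100⟩: (-0.1986 - 0.7312i + 0.6526)/(2√2) = (0.1605 - 0.2585i)
|101⟩: (0.1986 - 0.7312i - 0.6526)/(2√2) = (-0.1605 - 0.2585i)
|110⟩: (0.1986 - 0.7312i + 0.6526)/(2√2) = (0.3009 - 0.2585i)
|111⟩: (-0.1986 - 0.7312i - 0.6526)/(2√2) = (-0.3009 - 0.2585i)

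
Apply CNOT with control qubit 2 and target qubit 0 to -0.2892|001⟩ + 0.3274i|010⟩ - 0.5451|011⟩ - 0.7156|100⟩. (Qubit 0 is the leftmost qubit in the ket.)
0.3274i|010⟩ - 0.7156|100⟩ - 0.2892|101⟩ - 0.5451|111⟩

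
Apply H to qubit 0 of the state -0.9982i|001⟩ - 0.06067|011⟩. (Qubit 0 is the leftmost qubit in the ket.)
-0.7058i|001⟩ - 0.0429|011⟩ - 0.7058i|101⟩ - 0.0429|111⟩

H on qubit 0 mixes each pair of kets that differ only in qubit 0: amplitudes (a, b) of (|…0…⟩, |…1…⟩) become ((a + b)/√2, (a − b)/√2). Kets absent from the input have amplitude 0.
(|001⟩, |101⟩): (a, b) = (-0.9982i, 0) → (-0.7058i, -0.7058i)
(|011⟩, |111⟩): (a, b) = (-0.06067, 0) → (-0.0429, -0.0429)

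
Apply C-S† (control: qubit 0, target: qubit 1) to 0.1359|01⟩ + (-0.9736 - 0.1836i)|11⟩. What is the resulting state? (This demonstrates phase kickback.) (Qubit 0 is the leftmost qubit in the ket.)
0.1359|01⟩ + (-0.1836 + 0.9736i)|11⟩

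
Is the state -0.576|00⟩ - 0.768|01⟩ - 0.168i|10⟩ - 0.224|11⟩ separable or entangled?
Entangled

Writing the state as a|00⟩ + b|01⟩ + c|10⟩ + d|11⟩, it is a product state iff ad − bc = 0.
Here (a, b, c, d) = (-0.576, -0.768, -0.168i, -0.224): ad − bc = (-0.576)(-0.224) − (-0.768)(-0.168i) = (0.129 - 0.129i) ≠ 0, so the state is entangled.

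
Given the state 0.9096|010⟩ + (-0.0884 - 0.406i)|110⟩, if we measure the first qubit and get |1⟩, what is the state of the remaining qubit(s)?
(-0.2127 - 0.9771i)|10⟩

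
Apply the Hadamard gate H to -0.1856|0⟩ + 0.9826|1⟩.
0.5636|0⟩ - 0.826|1⟩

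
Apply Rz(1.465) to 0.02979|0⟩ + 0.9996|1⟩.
(0.02215 - 0.01992i)|0⟩ + (0.7432 + 0.6685i)|1⟩

Rz(1.465) = [[e^(−iθ/2), 0], [0, e^(iθ/2)]] with e^(±iθ/2) = cos(θ/2) ± i·sin(θ/2); θ = 1.465, cos(θ/2) ≈ 0.743505, sin(θ/2) ≈ 0.66873.
With a = amp(|0⟩) = 0.02979 and b = amp(|1⟩) = 0.9996:
new amp(|0⟩) = (0.743505 - 0.66873i)·a = (0.02215 - 0.01992i)
new amp(|1⟩) = (0.743505 + 0.66873i)·b = (0.7432 + 0.6685i)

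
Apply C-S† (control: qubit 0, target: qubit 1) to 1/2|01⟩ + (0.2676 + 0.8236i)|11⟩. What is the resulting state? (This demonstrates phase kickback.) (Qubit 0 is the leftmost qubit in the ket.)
1/2|01⟩ + (0.8236 - 0.2676i)|11⟩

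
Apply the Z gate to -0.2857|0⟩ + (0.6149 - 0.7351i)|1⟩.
-0.2857|0⟩ + (-0.6149 + 0.7351i)|1⟩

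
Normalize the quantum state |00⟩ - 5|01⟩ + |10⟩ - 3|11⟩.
0.1667|00⟩ - 0.8333|01⟩ + 0.1667|10⟩ - 1/2|11⟩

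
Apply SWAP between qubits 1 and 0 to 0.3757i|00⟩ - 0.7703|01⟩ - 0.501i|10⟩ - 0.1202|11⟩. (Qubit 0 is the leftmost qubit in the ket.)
0.3757i|00⟩ - 0.501i|01⟩ - 0.7703|10⟩ - 0.1202|11⟩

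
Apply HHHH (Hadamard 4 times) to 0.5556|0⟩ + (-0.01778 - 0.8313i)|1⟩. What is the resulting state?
0.5556|0⟩ + (-0.01778 - 0.8313i)|1⟩

H² = I, so an even number of Hadamards cancels: H^4 = I and the state is unchanged.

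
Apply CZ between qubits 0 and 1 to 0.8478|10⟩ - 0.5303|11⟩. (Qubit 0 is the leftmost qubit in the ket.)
0.8478|10⟩ + 0.5303|11⟩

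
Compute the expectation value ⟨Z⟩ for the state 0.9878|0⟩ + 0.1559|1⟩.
0.9514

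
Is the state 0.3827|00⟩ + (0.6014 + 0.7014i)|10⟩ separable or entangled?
Separable

Writing the state as a|00⟩ + b|01⟩ + c|10⟩ + d|11⟩, it is a product state iff ad − bc = 0.
Here (a, b, c, d) = (0.3827, 0, (0.6014 + 0.7014i), 0): ad − bc = (0.3827)(0) − (0)(0.6014 + 0.7014i) = 0, so the state is separable.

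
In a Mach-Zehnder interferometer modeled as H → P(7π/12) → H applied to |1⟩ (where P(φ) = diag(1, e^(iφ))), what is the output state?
(0.6294 - 0.483i)|0⟩ + (0.3706 + 0.483i)|1⟩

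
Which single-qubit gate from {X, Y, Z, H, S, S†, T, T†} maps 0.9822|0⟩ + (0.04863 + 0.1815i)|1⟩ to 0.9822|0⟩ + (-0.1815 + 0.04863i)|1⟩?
S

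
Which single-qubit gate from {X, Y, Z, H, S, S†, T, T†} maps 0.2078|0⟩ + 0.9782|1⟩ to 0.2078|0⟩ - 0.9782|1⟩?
Z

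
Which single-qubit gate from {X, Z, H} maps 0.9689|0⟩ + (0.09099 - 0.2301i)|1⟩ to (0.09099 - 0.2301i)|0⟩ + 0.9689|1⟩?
X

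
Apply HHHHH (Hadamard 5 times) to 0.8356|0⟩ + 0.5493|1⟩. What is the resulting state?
0.9793|0⟩ + 0.2024|1⟩

H² = I, so H^5 = H: a single Hadamard. With (a, b) = (0.8356, 0.5493), H gives ((a + b)/√2, (a − b)/√2) = (0.9793, 0.2024).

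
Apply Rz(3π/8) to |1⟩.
(0.8315 + 0.5556i)|1⟩

Rz(3π/8) = [[e^(−iθ/2), 0], [0, e^(iθ/2)]] with e^(±iθ/2) = cos(θ/2) ± i·sin(θ/2); θ = 3π/8, cos(θ/2) ≈ 0.83147, sin(θ/2) ≈ 0.55557.
With a = amp(|0⟩) = 0 and b = amp(|1⟩) = 1:
new amp(|0⟩) = (0.83147 - 0.55557i)·a = 0
new amp(|1⟩) = (0.83147 + 0.55557i)·b = (0.8315 + 0.5556i)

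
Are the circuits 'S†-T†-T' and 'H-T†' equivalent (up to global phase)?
No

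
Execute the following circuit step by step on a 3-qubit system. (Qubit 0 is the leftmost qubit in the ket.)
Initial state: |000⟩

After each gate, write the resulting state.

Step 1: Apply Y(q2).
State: i|001⟩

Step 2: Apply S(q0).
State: i|001⟩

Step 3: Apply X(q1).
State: i|011⟩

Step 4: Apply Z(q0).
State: i|011⟩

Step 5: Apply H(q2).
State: (1/√2)i|010⟩ - (1/√2)i|011⟩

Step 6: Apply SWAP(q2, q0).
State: (1/√2)i|010⟩ - (1/√2)i|110⟩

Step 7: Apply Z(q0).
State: (1/√2)i|010⟩ + (1/√2)i|110⟩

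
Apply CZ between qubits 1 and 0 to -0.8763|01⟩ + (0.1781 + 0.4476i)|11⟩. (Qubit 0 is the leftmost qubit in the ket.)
-0.8763|01⟩ + (-0.1781 - 0.4476i)|11⟩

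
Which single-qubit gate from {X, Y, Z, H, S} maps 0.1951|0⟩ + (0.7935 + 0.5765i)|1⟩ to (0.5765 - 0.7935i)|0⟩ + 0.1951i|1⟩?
Y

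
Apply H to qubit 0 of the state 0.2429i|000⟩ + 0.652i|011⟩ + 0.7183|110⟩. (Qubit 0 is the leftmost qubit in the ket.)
0.1718i|000⟩ + 0.5079|010⟩ + 0.461i|011⟩ + 0.1718i|100⟩ - 0.5079|110⟩ + 0.461i|111⟩

H on qubit 0 mixes each pair of kets that differ only in qubit 0: amplitudes (a, b) of (|…0…⟩, |…1…⟩) become ((a + b)/√2, (a − b)/√2). Kets absent from the input have amplitude 0.
(|000⟩, |100⟩): (a, b) = (0.2429i, 0) → (0.1718i, 0.1718i)
(|010⟩, |110⟩): (a, b) = (0, 0.7183) → (0.5079, -0.5079)
(|011⟩, |111⟩): (a, b) = (0.652i, 0) → (0.461i, 0.461i)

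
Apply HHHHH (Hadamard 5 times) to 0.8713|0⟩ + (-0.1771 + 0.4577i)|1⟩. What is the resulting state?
(0.4909 + 0.3236i)|0⟩ + (0.7413 - 0.3236i)|1⟩

H² = I, so H^5 = H: a single Hadamard. With (a, b) = (0.8713, (-0.1771 + 0.4577i)), H gives ((a + b)/√2, (a − b)/√2) = ((0.4909 + 0.3236i), (0.7413 - 0.3236i)).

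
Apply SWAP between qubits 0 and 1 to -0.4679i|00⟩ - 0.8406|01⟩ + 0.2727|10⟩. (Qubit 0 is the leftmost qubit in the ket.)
-0.4679i|00⟩ + 0.2727|01⟩ - 0.8406|10⟩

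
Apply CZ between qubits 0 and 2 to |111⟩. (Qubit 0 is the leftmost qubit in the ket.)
-|111⟩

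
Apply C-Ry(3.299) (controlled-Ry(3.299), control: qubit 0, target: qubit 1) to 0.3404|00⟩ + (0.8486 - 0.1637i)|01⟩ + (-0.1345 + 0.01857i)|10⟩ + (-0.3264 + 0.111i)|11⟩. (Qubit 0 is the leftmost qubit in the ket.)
0.3404|00⟩ + (0.8486 - 0.1637i)|01⟩ + (0.336 - 0.1121i)|10⟩ + (-0.1084 + 0.009785i)|11⟩

C-Ry(3.299) leaves the control-|0⟩ kets |00⟩, |01⟩ unchanged and applies Ry(3.299) to qubit 1 on the control-|1⟩ pair (|10⟩, |11⟩).
Ry(3.299) = [[cos(θ/2), −sin(θ/2)], [sin(θ/2), cos(θ/2)]]; θ = 3.299, cos(θ/2) ≈ -0.0786224, sin(θ/2) ≈ 0.996904.
With a = amp(|10⟩) = (-0.1345 + 0.01857i) and b = amp(|11⟩) = (-0.3264 + 0.111i):
new amp(|10⟩) = (-0.0786224)·a + (-0.996904)·b = (0.336 - 0.1121i)
new amp(|11⟩) = (0.996904)·a + (-0.0786224)·b = (-0.1084 + 0.009785i)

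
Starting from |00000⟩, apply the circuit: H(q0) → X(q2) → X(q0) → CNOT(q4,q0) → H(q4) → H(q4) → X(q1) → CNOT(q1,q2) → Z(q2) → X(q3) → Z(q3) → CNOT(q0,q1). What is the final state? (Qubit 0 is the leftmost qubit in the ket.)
-1/√2|01010⟩ - 1/√2|10010⟩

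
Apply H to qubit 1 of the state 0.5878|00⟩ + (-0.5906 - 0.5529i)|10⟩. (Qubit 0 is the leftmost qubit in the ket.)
0.4156|00⟩ + 0.4156|01⟩ + (-0.4176 - 0.391i)|10⟩ + (-0.4176 - 0.391i)|11⟩

H on qubit 1 mixes each pair of kets that differ only in qubit 1: amplitudes (a, b) of (|…0…⟩, |…1…⟩) become ((a + b)/√2, (a − b)/√2). Kets absent from the input have amplitude 0.
(|00⟩, |01⟩): (a, b) = (0.5878, 0) → (0.4156, 0.4156)
(|10⟩, |11⟩): (a, b) = ((-0.5906 - 0.5529i), 0) → ((-0.4176 - 0.391i), (-0.4176 - 0.391i))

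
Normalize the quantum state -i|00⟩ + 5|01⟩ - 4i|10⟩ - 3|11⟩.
-0.14i|00⟩ + 0.7001|01⟩ - 0.5601i|10⟩ - 0.4201|11⟩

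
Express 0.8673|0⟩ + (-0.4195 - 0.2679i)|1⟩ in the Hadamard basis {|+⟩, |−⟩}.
(0.3166 - 0.1894i)|+⟩ + (0.9099 + 0.1894i)|−⟩

With |ψ⟩ = α|0⟩ + β|1⟩, the Hadamard-basis coefficients are ⟨+|ψ⟩ = (α + β)/√2 and ⟨−|ψ⟩ = (α − β)/√2.
Here α = 0.8673, β = (-0.4195 - 0.2679i): (α + β)/√2 = (0.3166 - 0.1894i), (α − β)/√2 = (0.9099 + 0.1894i).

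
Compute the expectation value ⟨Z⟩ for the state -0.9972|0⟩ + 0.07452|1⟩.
0.9889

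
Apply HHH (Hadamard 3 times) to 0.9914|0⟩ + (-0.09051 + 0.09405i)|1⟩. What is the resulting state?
(0.637 + 0.0665i)|0⟩ + (0.765 - 0.0665i)|1⟩

H² = I, so H^3 = H: a single Hadamard. With (a, b) = (0.9914, (-0.09051 + 0.09405i)), H gives ((a + b)/√2, (a − b)/√2) = ((0.637 + 0.0665i), (0.765 - 0.0665i)).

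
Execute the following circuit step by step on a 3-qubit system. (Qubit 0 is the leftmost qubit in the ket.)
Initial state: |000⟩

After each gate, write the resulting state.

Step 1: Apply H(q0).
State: 1/√2|000⟩ + 1/√2|100⟩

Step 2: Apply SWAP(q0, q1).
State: 1/√2|000⟩ + 1/√2|010⟩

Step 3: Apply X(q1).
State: 1/√2|000⟩ + 1/√2|010⟩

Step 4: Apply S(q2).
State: 1/√2|000⟩ + 1/√2|010⟩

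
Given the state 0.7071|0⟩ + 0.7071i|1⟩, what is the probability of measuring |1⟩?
0.5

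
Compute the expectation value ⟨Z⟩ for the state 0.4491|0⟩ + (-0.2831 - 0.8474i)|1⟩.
-0.5965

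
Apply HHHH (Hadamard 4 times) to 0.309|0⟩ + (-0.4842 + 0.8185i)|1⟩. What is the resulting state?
0.309|0⟩ + (-0.4842 + 0.8185i)|1⟩

H² = I, so an even number of Hadamards cancels: H^4 = I and the state is unchanged.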